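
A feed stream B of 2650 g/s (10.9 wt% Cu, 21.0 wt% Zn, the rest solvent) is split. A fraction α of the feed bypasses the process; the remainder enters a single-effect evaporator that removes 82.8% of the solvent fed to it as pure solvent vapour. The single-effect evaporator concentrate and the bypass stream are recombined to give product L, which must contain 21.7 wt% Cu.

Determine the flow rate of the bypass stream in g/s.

311 g/s

All 2650×0.109 = 288.85 g/s of Cu reaches L, so L = 288.85/0.217 = 1331.1 g/s and vapour = 1318.9 g/s.
The evaporator receives (1−α)·2650 of feed at 0.681 solvent and removes 0.828 of that solvent:
0.828×0.681×(1−α)×2650 = 1318.9
(1−α) = 1318.9/1494.3 = 0.8826;  α = 0.1174.
Bypass flow = 0.1174×2650 = 310.99 g/s.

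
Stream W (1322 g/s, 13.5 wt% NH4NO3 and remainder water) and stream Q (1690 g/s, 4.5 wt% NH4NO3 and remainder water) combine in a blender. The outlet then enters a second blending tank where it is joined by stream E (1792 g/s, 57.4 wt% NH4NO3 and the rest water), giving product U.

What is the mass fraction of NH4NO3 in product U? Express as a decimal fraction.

Overall, product flow = 4804 g/s.
NH4NO3 in = 1322×0.135 + 1690×0.045 + 1792×0.574 = 1283.1 g/s.
NH4NO3 fraction in U = 0.2671.

0.2671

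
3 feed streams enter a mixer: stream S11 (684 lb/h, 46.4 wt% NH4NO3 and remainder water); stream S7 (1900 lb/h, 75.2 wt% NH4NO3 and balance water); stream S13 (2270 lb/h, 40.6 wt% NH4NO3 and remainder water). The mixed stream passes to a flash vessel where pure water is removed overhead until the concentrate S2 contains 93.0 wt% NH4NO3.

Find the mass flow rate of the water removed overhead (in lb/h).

NH4NO3 entering = 684×0.464 + 1900×0.752 + 2270×0.406 = 2667.8 lb/h.
All NH4NO3 reports to S2, so S2 = 2667.8/0.930 = 2868.6 lb/h.
Total feed = 4854 lb/h; overhead = 4854 − 2868.6 = 1985.4 lb/h.

1985 lb/h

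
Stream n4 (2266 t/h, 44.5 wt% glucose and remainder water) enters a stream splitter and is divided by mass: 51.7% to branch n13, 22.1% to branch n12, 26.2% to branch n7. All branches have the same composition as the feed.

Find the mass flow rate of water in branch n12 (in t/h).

Branch n12 total = 0.221×2266 = 500.79 t/h.
water in n12 = 0.555×500.79 = 277.94 t/h.

277.9 t/h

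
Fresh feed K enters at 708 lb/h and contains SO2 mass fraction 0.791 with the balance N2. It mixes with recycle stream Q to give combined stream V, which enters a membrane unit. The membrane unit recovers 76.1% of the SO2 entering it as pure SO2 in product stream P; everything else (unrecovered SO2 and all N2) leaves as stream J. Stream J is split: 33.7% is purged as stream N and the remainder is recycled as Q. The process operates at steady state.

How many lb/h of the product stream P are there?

506.4 lb/h

SO2 in V: m_A = 708×0.791 + (1−0.337)·(1−0.761)·m_A, so m_A = 560.03/0.8415 = 665.48 lb/h.
Product P = 0.761×665.48 = 506.43 lb/h.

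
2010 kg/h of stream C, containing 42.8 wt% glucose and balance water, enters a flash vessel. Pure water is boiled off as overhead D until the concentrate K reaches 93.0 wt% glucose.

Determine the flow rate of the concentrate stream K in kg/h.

925 kg/h

glucose is conserved: 2010×0.428 = 860.28 kg/h all reports to the concentrate.
Concentrate = 860.28/(target fraction) = 925.03 kg/h.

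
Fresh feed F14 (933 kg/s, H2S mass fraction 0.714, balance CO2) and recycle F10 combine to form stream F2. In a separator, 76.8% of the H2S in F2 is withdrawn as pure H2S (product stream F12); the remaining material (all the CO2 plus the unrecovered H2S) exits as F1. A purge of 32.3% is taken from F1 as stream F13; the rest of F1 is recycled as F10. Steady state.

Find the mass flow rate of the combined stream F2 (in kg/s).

1616 kg/s

CO2 enters only via F14 and leaves only via the purge: 933×0.286 = 0.323×(CO2 in F1), and the separator passes all CO2, so CO2 in F2 = CO2 in F1 = 826.12 kg/s.
H2S in F2: m_A = 933×0.714 + (1−0.323)·(1−0.768)·m_A, so m_A = 666.16/0.8429 = 790.29 kg/s.
F2 = 790.29 + 826.12 = 1616.4 kg/s.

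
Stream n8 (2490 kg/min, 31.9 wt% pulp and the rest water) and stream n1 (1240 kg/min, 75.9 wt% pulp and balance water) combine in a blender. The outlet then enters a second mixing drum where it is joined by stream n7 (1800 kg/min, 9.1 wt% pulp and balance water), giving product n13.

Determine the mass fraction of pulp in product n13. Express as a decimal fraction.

Overall, product flow = 5530 kg/min.
pulp in = 2490×0.319 + 1240×0.759 + 1800×0.091 = 1899.3 kg/min.
pulp fraction in n13 = 0.343.

0.343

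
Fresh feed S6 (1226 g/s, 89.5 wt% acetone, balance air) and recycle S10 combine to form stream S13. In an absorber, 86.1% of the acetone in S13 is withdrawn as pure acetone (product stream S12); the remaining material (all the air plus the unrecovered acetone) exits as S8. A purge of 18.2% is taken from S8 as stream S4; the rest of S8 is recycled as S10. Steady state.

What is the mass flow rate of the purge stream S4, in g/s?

160 g/s

air enters only via S6 and leaves only via the purge: 1226×0.105 = 0.182×(air in S8), and the absorber passes all air, so air in S13 = air in S8 = 707.31 g/s.
acetone in S13: m_A = 1226×0.895 + (1−0.182)·(1−0.861)·m_A, so m_A = 1097.3/0.8863 = 1238 g/s.
S8 = (1−0.861)×1238 + 707.31 = 879.39 g/s.
Purge S4 = 0.182×879.39 = 160.05 g/s.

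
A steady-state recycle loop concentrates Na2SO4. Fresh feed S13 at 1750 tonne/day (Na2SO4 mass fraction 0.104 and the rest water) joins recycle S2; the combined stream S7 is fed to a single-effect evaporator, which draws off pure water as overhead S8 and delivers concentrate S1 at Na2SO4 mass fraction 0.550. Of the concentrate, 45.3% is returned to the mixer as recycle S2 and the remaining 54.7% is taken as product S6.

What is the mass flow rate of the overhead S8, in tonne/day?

Overall Na2SO4 balance (none leaves overhead): Na2SO4 in fresh feed = Na2SO4 in product, i.e. 1750×0.104 = (1−0.453)·S1·0.550.
S1 = 182/(0.550×0.547) = 604.95 tonne/day.
Recycle S2 = 0.453×604.95 = 274.04 tonne/day.
Combined feed S7 = 1750 + 274.04 = 2024 tonne/day.
Overhead S8 = S7 − S1 = 2024 − 604.95 = 1419.1 tonne/day.

1419 tonne/day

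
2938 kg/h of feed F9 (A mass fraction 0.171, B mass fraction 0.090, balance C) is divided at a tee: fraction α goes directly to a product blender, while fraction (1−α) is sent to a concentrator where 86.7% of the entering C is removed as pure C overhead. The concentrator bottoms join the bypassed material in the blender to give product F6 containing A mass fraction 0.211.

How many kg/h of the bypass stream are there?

2069 kg/h

All 2938×0.171 = 502.4 kg/h of A reaches F6, so F6 = 502.4/0.211 = 2381 kg/h and vapour = 556.97 kg/h.
The evaporator receives (1−α)·2938 of feed at 0.739 C and removes 0.867 of that C:
0.867×0.739×(1−α)×2938 = 556.97
(1−α) = 556.97/1882.4 = 0.2959;  α = 0.7041.
Bypass flow = 0.7041×2938 = 2068.7 kg/h.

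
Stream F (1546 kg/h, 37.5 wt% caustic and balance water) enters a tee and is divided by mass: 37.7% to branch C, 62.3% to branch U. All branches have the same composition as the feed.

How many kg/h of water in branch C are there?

364.3 kg/h

Branch C total = 0.377×1546 = 582.84 kg/h.
water in C = 0.625×582.84 = 364.28 kg/h.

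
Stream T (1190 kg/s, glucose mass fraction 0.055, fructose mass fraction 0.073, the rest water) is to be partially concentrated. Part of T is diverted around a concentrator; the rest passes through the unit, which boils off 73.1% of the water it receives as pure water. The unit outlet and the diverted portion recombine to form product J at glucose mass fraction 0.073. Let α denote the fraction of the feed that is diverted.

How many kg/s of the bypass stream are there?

All 1190×0.055 = 65.45 kg/s of glucose reaches J, so J = 65.45/0.073 = 896.58 kg/s and vapour = 293.42 kg/s.
The evaporator receives (1−α)·1190 of feed at 0.872 water and removes 0.731 of that water:
0.731×0.872×(1−α)×1190 = 293.42
(1−α) = 293.42/758.54 = 0.3868;  α = 0.6132.
Bypass flow = 0.6132×1190 = 729.68 kg/s.

729.7 kg/s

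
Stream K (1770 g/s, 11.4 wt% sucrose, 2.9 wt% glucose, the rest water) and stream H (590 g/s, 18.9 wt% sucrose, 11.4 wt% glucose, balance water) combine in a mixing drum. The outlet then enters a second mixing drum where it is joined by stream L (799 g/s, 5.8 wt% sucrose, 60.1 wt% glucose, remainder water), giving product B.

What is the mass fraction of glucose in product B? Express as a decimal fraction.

0.190

Overall, product flow = 3159 g/s.
glucose in = 1770×0.029 + 590×0.114 + 799×0.601 = 598.79 g/s.
glucose fraction in B = 0.190.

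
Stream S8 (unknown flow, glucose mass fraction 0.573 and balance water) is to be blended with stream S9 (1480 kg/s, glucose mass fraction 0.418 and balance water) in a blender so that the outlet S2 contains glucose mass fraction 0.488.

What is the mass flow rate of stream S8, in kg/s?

Let S8 be the unknown flow. Total out = 1480 + S8.
glucose balance: 618.64 + 0.573·S8 = 0.488·(1480 + S8)
(0.573 − 0.488)·S8 = 0.488×1480 − 618.64 = 103.6
S8 = 103.6 / 0.085 = 1218.8 kg/s

1219 kg/s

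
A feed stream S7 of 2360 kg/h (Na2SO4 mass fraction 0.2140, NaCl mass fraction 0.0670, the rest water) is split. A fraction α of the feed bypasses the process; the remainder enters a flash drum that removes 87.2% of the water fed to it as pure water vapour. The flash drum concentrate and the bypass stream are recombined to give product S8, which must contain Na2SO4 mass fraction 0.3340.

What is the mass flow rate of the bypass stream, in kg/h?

1008 kg/h

All 2360×0.214 = 505.04 kg/h of Na2SO4 reaches S8, so S8 = 505.04/0.334 = 1512.1 kg/h and vapour = 847.9 kg/h.
The evaporator receives (1−α)·2360 of feed at 0.719 water and removes 0.872 of that water:
0.872×0.719×(1−α)×2360 = 847.9
(1−α) = 847.9/1479.6 = 0.5730;  α = 0.4270.
Bypass flow = 0.4270×2360 = 1007.6 kg/h.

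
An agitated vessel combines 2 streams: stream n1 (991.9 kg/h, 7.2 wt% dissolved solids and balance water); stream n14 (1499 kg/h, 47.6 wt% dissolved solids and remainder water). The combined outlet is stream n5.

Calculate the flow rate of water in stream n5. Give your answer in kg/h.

1706 kg/h

water out = water in = 991.9×0.928 + 1499×0.524 = 1706 kg/h.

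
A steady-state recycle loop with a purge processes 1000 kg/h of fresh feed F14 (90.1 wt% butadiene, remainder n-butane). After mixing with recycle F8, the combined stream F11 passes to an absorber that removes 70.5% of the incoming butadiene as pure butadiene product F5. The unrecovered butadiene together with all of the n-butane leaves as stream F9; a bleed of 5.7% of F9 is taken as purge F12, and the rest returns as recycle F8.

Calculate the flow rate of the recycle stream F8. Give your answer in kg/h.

1985 kg/h

n-butane enters only via F14 and leaves only via the purge: 1000×0.099 = 0.057×(n-butane in F9), and the absorber passes all n-butane, so n-butane in F11 = n-butane in F9 = 1736.8 kg/h.
butadiene in F11: m_A = 1000×0.901 + (1−0.057)·(1−0.705)·m_A, so m_A = 901/0.7218 = 1248.2 kg/h.
F9 = (1−0.705)×1248.2 + 1736.8 = 2105.1 kg/h.
Recycle F8 = (1−0.057)×2105.1 = 1985.1 kg/h.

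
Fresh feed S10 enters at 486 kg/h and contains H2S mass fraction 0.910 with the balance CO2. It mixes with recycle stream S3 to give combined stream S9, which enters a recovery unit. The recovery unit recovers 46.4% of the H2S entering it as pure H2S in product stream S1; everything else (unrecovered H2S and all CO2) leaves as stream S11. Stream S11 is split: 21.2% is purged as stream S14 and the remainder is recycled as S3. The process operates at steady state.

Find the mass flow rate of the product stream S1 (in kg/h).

355.3 kg/h

H2S in S9: m_A = 486×0.910 + (1−0.212)·(1−0.464)·m_A, so m_A = 442.26/0.5776 = 765.64 kg/h.
Product S1 = 0.464×765.64 = 355.26 kg/h.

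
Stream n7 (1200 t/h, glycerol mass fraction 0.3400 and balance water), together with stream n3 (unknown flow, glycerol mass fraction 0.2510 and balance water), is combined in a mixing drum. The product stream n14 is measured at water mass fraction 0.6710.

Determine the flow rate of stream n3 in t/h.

169.2 t/h

Let n3 be the unknown flow. Total out = 1200 + n3.
water balance: 792 + 0.749·n3 = 0.671·(1200 + n3)
(0.749 − 0.671)·n3 = 0.671×1200 − 792 = 13.2
n3 = 13.2 / 0.078 = 169.23 t/h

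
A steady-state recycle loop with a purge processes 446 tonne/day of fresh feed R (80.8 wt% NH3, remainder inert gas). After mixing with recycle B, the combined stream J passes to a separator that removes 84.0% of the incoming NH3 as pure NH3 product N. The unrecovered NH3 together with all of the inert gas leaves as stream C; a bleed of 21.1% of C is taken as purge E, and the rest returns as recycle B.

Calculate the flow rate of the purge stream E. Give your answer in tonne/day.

99.56 tonne/day

inert gas enters only via R and leaves only via the purge: 446×0.192 = 0.211×(inert gas in C), and the separator passes all inert gas, so inert gas in J = inert gas in C = 405.84 tonne/day.
NH3 in J: m_A = 446×0.808 + (1−0.211)·(1−0.840)·m_A, so m_A = 360.37/0.8738 = 412.43 tonne/day.
C = (1−0.840)×412.43 + 405.84 = 471.83 tonne/day.
Purge E = 0.211×471.83 = 99.556 tonne/day.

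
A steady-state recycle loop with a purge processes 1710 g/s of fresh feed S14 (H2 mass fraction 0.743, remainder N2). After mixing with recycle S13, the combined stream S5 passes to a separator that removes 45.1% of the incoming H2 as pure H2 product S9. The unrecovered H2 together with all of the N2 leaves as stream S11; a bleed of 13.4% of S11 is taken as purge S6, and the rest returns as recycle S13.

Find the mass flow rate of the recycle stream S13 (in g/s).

N2 enters only via S14 and leaves only via the purge: 1710×0.257 = 0.134×(N2 in S11), and the separator passes all N2, so N2 in S5 = N2 in S11 = 3279.6 g/s.
H2 in S5: m_A = 1710×0.743 + (1−0.134)·(1−0.451)·m_A, so m_A = 1270.5/0.5246 = 2422.1 g/s.
S11 = (1−0.451)×2422.1 + 3279.6 = 4609.3 g/s.
Recycle S13 = (1−0.134)×4609.3 = 3991.7 g/s.

3992 g/s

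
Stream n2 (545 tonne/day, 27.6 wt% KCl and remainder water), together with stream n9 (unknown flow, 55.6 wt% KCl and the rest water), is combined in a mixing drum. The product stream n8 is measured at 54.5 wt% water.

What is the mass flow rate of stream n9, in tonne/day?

Let n9 be the unknown flow. Total out = 545 + n9.
water balance: 394.58 + 0.444·n9 = 0.545·(545 + n9)
(0.444 − 0.545)·n9 = 0.545×545 − 394.58 = -97.555
n9 = -97.555 / -0.101 = 965.89 tonne/day

965.9 tonne/day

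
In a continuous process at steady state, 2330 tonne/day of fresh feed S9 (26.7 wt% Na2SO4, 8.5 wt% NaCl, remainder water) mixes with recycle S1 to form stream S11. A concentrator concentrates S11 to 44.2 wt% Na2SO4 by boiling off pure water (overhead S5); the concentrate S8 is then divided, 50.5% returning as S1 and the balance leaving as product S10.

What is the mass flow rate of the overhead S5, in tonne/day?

922.5 tonne/day

Overall Na2SO4 balance (none leaves overhead): Na2SO4 in fresh feed = Na2SO4 in product, i.e. 2330×0.267 = (1−0.505)·S8·0.442.
S8 = 622.11/(0.442×0.495) = 2843.4 tonne/day.
Recycle S1 = 0.505×2843.4 = 1435.9 tonne/day.
Combined feed S11 = 2330 + 1435.9 = 3765.9 tonne/day.
Overhead S5 = S11 − S8 = 3765.9 − 2843.4 = 922.51 tonne/day.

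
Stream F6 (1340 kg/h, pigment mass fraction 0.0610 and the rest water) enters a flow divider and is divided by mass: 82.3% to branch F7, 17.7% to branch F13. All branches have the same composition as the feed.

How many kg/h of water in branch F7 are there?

1036 kg/h

Branch F7 total = 0.823×1340 = 1102.8 kg/h.
water in F7 = 0.939×1102.8 = 1035.5 kg/h.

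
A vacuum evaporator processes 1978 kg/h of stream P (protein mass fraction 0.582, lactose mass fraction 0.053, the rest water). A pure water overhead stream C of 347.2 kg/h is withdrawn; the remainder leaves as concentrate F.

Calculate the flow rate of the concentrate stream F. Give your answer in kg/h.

Concentrate = 1978 − 347.2 = 1630.8 kg/h.

1631 kg/h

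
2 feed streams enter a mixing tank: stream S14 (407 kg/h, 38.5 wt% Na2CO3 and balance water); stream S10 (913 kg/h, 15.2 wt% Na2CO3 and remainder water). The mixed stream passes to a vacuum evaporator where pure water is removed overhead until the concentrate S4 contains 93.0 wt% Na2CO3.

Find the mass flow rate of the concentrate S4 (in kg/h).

317.7 kg/h

Na2CO3 entering = 407×0.385 + 913×0.152 = 295.47 kg/h.
All Na2CO3 reports to S4, so S4 = 295.47/0.930 = 317.71 kg/h.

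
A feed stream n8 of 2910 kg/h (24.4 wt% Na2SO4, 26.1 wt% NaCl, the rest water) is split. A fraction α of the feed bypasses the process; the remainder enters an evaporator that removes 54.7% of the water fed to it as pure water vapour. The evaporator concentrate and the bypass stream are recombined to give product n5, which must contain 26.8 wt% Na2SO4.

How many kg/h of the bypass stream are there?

1948 kg/h

All 2910×0.244 = 710.04 kg/h of Na2SO4 reaches n5, so n5 = 710.04/0.268 = 2649.4 kg/h and vapour = 260.6 kg/h.
The evaporator receives (1−α)·2910 of feed at 0.495 water and removes 0.547 of that water:
0.547×0.495×(1−α)×2910 = 260.6
(1−α) = 260.6/787.93 = 0.3307;  α = 0.6693.
Bypass flow = 0.6693×2910 = 1947.6 kg/h.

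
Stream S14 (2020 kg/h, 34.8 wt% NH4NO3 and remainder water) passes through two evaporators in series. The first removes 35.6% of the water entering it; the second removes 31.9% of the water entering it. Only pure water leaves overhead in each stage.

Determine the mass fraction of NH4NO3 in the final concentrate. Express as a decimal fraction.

0.549

water in feed = 2020×0.652 = 1317 kg/h.
After stage 1: water left = (1−0.356)×1317 = 848.17; stream total = 1551.1 kg/h.
After stage 2: water left = (1−0.319)×848.17 = 577.61; final concentrate = 1280.6 kg/h.
NH4NO3 fraction = 702.96/1280.6 = 0.549.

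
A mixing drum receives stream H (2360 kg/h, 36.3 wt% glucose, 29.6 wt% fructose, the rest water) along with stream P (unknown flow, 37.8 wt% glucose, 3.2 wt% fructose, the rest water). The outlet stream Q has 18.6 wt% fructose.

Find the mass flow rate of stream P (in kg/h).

Let P be the unknown flow. Total out = 2360 + P.
fructose balance: 698.56 + 0.032·P = 0.186·(2360 + P)
(0.032 − 0.186)·P = 0.186×2360 − 698.56 = -259.6
P = -259.6 / -0.154 = 1685.7 kg/h

1686 kg/h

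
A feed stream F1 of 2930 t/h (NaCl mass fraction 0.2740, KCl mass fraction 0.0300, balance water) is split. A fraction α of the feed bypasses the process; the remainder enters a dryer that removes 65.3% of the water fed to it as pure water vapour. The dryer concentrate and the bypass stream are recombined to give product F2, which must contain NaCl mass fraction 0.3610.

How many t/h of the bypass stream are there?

1376 t/h

All 2930×0.274 = 802.82 t/h of NaCl reaches F2, so F2 = 802.82/0.361 = 2223.9 t/h and vapour = 706.12 t/h.
The evaporator receives (1−α)·2930 of feed at 0.696 water and removes 0.653 of that water:
0.653×0.696×(1−α)×2930 = 706.12
(1−α) = 706.12/1331.6 = 0.5303;  α = 0.4697.
Bypass flow = 0.4697×2930 = 1376.3 t/h.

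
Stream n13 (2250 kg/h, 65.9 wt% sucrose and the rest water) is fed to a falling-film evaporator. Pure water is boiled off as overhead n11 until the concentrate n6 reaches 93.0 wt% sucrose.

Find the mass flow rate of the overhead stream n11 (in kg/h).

655.6 kg/h

sucrose is conserved: 2250×0.659 = 1482.8 kg/h all reports to the concentrate.
Concentrate = 1482.8/(target fraction) = 1594.4 kg/h.
Overhead = 2250 − 1594.4 = 655.65 kg/h.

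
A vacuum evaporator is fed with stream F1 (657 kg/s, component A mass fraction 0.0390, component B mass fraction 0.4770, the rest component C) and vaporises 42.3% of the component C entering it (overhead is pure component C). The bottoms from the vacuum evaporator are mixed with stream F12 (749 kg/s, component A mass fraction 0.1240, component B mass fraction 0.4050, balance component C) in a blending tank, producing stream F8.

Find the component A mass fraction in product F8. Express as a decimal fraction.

0.0932

Vapour removed = 0.423×0.484×657 = 134.51 kg/s; concentrate = 522.49 kg/s.
component A reaching the mixer = 25.623 (from concentrate) + 749×0.124 = 118.5 kg/s.
Product flow = 522.49 + 749 = 1271.5 kg/s; component A fraction = 0.0932.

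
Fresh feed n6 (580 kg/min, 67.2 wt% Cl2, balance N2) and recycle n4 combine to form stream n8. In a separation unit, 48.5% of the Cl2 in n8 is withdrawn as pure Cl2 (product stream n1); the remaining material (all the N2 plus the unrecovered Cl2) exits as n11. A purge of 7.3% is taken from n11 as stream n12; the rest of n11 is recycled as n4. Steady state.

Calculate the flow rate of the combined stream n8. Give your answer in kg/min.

3352 kg/min

N2 enters only via n6 and leaves only via the purge: 580×0.328 = 0.073×(N2 in n11), and the separation unit passes all N2, so N2 in n8 = N2 in n11 = 2606 kg/min.
Cl2 in n8: m_A = 580×0.672 + (1−0.073)·(1−0.485)·m_A, so m_A = 389.76/0.5226 = 745.82 kg/min.
n8 = 745.82 + 2606 = 3351.8 kg/min.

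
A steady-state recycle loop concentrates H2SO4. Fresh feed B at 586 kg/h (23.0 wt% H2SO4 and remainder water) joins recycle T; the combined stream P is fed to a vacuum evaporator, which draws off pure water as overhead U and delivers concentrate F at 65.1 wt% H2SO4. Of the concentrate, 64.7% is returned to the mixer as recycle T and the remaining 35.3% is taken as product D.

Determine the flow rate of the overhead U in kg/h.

Overall H2SO4 balance (none leaves overhead): H2SO4 in fresh feed = H2SO4 in product, i.e. 586×0.230 = (1−0.647)·F·0.651.
F = 134.78/(0.651×0.353) = 586.5 kg/h.
Recycle T = 0.647×586.5 = 379.47 kg/h.
Combined feed P = 586 + 379.47 = 965.47 kg/h.
Overhead U = P − F = 965.47 − 586.5 = 378.96 kg/h.

379 kg/h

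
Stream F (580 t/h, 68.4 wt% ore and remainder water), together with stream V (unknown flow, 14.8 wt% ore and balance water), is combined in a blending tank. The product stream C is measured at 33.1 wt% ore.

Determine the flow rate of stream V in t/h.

1119 t/h

Let V be the unknown flow. Total out = 580 + V.
ore balance: 396.72 + 0.148·V = 0.331·(580 + V)
(0.148 − 0.331)·V = 0.331×580 − 396.72 = -204.74
V = -204.74 / -0.183 = 1118.8 t/h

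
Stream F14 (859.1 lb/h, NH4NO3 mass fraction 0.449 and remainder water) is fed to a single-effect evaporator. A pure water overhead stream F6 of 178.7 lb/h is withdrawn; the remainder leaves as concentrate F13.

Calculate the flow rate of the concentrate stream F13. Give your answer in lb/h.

Concentrate = 859.1 − 178.7 = 680.4 lb/h.

680.4 lb/h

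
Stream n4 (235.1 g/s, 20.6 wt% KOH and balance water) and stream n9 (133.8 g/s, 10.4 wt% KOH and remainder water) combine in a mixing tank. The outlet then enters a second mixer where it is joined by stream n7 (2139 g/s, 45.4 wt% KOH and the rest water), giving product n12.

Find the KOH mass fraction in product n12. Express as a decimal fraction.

Overall, product flow = 2507.9 g/s.
KOH in = 235.1×0.206 + 133.8×0.104 + 2139×0.454 = 1033.5 g/s.
KOH fraction in n12 = 0.4121.

0.4121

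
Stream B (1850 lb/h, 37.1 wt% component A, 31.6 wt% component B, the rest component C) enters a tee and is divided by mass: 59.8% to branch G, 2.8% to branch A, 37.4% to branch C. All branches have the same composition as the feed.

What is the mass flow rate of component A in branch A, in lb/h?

Branch A total = 0.028×1850 = 51.8 lb/h.
component A in A = 0.371×51.8 = 19.218 lb/h.

19.22 lb/h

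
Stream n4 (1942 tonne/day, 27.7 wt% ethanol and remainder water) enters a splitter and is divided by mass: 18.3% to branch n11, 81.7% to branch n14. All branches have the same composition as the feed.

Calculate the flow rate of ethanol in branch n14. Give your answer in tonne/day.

Branch n14 total = 0.817×1942 = 1586.6 tonne/day.
ethanol in n14 = 0.277×1586.6 = 439.49 tonne/day.

439.5 tonne/day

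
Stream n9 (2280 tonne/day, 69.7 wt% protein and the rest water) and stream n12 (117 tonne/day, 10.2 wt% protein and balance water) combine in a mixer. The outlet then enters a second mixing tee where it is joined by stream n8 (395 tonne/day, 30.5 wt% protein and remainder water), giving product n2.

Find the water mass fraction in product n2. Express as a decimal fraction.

Overall, product flow = 2792 tonne/day.
water in = 2280×0.303 + 117×0.898 + 395×0.695 = 1070.4 tonne/day.
water fraction in n2 = 0.383.

0.383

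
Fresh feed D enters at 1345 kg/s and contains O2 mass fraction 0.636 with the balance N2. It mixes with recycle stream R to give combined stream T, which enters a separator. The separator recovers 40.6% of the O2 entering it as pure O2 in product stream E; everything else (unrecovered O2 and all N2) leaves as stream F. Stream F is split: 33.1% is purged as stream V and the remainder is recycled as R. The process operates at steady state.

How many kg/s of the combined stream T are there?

2899 kg/s

N2 enters only via D and leaves only via the purge: 1345×0.364 = 0.331×(N2 in F), and the separator passes all N2, so N2 in T = N2 in F = 1479.1 kg/s.
O2 in T: m_A = 1345×0.636 + (1−0.331)·(1−0.406)·m_A, so m_A = 855.42/0.6026 = 1419.5 kg/s.
T = 1419.5 + 1479.1 = 2898.6 kg/s.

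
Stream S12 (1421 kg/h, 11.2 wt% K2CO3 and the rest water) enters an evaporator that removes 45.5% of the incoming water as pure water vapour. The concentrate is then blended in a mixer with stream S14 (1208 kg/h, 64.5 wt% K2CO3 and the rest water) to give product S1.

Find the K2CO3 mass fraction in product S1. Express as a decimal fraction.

Vapour removed = 0.455×0.888×1421 = 574.14 kg/h; concentrate = 846.86 kg/h.
K2CO3 reaching the mixer = 159.15 (from concentrate) + 1208×0.645 = 938.31 kg/h.
Product flow = 846.86 + 1208 = 2054.9 kg/h; K2CO3 fraction = 0.457.

0.457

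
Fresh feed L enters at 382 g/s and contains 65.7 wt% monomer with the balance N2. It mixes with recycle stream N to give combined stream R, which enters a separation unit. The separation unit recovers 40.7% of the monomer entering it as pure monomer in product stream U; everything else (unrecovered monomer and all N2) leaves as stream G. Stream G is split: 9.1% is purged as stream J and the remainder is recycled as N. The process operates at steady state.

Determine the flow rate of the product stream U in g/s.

monomer in R: m_A = 382×0.657 + (1−0.091)·(1−0.407)·m_A, so m_A = 250.97/0.4610 = 544.46 g/s.
Product U = 0.407×544.46 = 221.59 g/s.

221.6 g/s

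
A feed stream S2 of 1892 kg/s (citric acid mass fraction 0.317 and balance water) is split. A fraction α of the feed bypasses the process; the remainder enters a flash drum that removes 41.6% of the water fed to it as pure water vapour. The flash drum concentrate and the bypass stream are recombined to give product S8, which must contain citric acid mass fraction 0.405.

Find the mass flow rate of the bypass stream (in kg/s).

All 1892×0.317 = 599.76 kg/s of citric acid reaches S8, so S8 = 599.76/0.405 = 1480.9 kg/s and vapour = 411.1 kg/s.
The evaporator receives (1−α)·1892 of feed at 0.683 water and removes 0.416 of that water:
0.416×0.683×(1−α)×1892 = 411.1
(1−α) = 411.1/537.57 = 0.7647;  α = 0.2353.
Bypass flow = 0.2353×1892 = 445.11 kg/s.

445.1 kg/s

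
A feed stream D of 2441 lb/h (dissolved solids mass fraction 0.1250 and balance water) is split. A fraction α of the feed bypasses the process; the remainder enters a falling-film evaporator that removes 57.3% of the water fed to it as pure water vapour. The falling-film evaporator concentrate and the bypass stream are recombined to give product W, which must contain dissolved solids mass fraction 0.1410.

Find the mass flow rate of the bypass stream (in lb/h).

1889 lb/h

All 2441×0.125 = 305.12 lb/h of dissolved solids reaches W, so W = 305.12/0.141 = 2164 lb/h and vapour = 276.99 lb/h.
The evaporator receives (1−α)·2441 of feed at 0.875 water and removes 0.573 of that water:
0.573×0.875×(1−α)×2441 = 276.99
(1−α) = 276.99/1223.9 = 0.2263;  α = 0.7737.
Bypass flow = 0.7737×2441 = 1888.5 lb/h.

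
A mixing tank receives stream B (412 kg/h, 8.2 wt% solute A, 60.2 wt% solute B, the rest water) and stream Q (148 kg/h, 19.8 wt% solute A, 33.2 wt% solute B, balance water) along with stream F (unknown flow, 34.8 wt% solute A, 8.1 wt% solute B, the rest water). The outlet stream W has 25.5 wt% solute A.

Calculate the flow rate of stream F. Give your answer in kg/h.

Let F be the unknown flow. Total out = 560 + F.
solute A balance: 63.088 + 0.348·F = 0.255·(560 + F)
(0.348 − 0.255)·F = 0.255×560 − 63.088 = 79.712
F = 79.712 / 0.093 = 857.12 kg/h

857.1 kg/h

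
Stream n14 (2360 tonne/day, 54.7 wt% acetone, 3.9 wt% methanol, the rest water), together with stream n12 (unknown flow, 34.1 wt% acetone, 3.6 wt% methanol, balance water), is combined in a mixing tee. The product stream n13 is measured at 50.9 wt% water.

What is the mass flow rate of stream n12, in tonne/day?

Let n12 be the unknown flow. Total out = 2360 + n12.
water balance: 977.04 + 0.623·n12 = 0.509·(2360 + n12)
(0.623 − 0.509)·n12 = 0.509×2360 − 977.04 = 224.2
n12 = 224.2 / 0.114 = 1966.7 tonne/day

1967 tonne/day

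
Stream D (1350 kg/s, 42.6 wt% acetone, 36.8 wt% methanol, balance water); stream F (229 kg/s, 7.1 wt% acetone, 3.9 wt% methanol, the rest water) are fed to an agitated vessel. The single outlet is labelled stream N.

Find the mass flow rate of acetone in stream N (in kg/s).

acetone out = acetone in = 1350×0.426 + 229×0.071 = 591.36 kg/s.

591.4 kg/s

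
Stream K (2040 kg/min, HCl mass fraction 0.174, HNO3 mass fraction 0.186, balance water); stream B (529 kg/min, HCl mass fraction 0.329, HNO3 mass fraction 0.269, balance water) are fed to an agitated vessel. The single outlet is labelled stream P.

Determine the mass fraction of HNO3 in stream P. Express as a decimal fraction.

Total flow out = 2040 + 529 = 2569 kg/min.
HNO3 in = 2040×0.186 + 529×0.269 = 521.74 kg/min.
HNO3 mass fraction in P = 521.74/2569 = 0.203.

0.203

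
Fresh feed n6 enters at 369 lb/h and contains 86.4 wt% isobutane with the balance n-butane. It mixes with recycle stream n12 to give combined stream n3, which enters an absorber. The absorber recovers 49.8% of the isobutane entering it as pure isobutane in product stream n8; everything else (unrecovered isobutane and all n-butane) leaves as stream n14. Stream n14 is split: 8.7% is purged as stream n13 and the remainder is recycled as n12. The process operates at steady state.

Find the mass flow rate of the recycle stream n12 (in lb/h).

n-butane enters only via n6 and leaves only via the purge: 369×0.136 = 0.087×(n-butane in n14), and the absorber passes all n-butane, so n-butane in n3 = n-butane in n14 = 576.83 lb/h.
isobutane in n3: m_A = 369×0.864 + (1−0.087)·(1−0.498)·m_A, so m_A = 318.82/0.5417 = 588.58 lb/h.
n14 = (1−0.498)×588.58 + 576.83 = 872.29 lb/h.
Recycle n12 = (1−0.087)×872.29 = 796.4 lb/h.

796.4 lb/h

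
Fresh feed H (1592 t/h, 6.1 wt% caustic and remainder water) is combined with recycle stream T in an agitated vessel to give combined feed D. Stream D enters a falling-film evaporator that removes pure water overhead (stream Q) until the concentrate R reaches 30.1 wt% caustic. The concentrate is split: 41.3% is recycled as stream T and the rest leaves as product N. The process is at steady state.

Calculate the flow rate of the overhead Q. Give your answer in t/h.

1269 t/h

Overall caustic balance (none leaves overhead): caustic in fresh feed = caustic in product, i.e. 1592×0.061 = (1−0.413)·R·0.301.
R = 97.112/(0.301×0.587) = 549.63 t/h.
Recycle T = 0.413×549.63 = 227 t/h.
Combined feed D = 1592 + 227 = 1819 t/h.
Overhead Q = D − R = 1819 − 549.63 = 1269.4 t/h.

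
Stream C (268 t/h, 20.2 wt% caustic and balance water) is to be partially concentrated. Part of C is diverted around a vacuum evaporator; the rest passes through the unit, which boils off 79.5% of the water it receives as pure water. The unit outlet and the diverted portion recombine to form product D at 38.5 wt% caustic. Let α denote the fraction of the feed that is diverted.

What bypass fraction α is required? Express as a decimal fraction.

All 268×0.202 = 54.136 t/h of caustic reaches D, so D = 54.136/0.385 = 140.61 t/h and vapour = 127.39 t/h.
The evaporator receives (1−α)·268 of feed at 0.798 water and removes 0.795 of that water:
0.795×0.798×(1−α)×268 = 127.39
(1−α) = 127.39/170.02 = 0.7492;  α = 0.2508.

0.251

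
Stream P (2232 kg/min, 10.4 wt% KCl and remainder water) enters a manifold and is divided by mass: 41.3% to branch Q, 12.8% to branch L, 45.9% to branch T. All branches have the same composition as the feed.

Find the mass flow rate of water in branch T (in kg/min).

Branch T total = 0.459×2232 = 1024.5 kg/min.
water in T = 0.896×1024.5 = 917.94 kg/min.

917.9 kg/min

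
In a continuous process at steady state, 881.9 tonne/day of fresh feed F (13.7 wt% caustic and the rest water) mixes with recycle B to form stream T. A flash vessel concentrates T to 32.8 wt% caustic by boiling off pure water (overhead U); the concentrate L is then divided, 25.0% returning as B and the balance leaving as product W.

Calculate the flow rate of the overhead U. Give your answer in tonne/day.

Overall caustic balance (none leaves overhead): caustic in fresh feed = caustic in product, i.e. 881.9×0.137 = (1−0.250)·L·0.328.
L = 120.82/(0.328×0.750) = 491.14 tonne/day.
Recycle B = 0.250×491.14 = 122.78 tonne/day.
Combined feed T = 881.9 + 122.78 = 1004.7 tonne/day.
Overhead U = T − L = 1004.7 − 491.14 = 513.55 tonne/day.

513.5 tonne/day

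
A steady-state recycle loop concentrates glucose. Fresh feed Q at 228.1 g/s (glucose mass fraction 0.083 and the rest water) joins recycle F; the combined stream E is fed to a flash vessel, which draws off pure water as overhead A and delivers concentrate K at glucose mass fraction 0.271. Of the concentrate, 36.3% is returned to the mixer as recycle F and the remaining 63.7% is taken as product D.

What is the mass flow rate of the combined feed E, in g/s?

Overall glucose balance (none leaves overhead): glucose in fresh feed = glucose in product, i.e. 228.1×0.083 = (1−0.363)·K·0.271.
K = 18.932/(0.271×0.637) = 109.67 g/s.
Recycle F = 0.363×109.67 = 39.811 g/s.
Combined feed E = 228.1 + 39.811 = 267.91 g/s.

267.9 g/s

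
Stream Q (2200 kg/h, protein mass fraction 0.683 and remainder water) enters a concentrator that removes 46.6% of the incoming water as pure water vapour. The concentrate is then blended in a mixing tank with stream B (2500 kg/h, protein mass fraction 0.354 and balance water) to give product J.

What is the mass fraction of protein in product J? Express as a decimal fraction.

Vapour removed = 0.466×0.317×2200 = 324.99 kg/h; concentrate = 1875 kg/h.
protein reaching the mixer = 1502.6 (from concentrate) + 2500×0.354 = 2387.6 kg/h.
Product flow = 1875 + 2500 = 4375 kg/h; protein fraction = 0.546.

0.546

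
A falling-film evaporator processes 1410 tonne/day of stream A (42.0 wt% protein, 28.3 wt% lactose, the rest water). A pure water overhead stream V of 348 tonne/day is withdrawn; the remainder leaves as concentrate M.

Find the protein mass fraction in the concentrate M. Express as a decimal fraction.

protein is not removed: 1410×0.420 = 592.2 tonne/day of protein enters M.
Concentrate = 1410 − 348 = 1062 tonne/day.
Mass fraction = 592.2/1062 = 0.558.

0.558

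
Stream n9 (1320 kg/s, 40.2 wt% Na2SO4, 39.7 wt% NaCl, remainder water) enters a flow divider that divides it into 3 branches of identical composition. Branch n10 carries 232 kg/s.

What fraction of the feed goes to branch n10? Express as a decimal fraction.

Fraction to n10 = 232/1320 = 0.1758.

0.176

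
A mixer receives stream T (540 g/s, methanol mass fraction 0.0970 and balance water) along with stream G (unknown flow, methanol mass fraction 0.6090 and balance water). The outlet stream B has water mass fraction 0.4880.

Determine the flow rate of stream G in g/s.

Let G be the unknown flow. Total out = 540 + G.
water balance: 487.62 + 0.391·G = 0.488·(540 + G)
(0.391 − 0.488)·G = 0.488×540 − 487.62 = -224.1
G = -224.1 / -0.097 = 2310.3 g/s

2310 g/s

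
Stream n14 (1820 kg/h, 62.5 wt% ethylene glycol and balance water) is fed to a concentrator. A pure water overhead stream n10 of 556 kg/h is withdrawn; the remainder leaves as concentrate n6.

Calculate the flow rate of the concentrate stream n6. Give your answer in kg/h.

Concentrate = 1820 − 556 = 1264 kg/h.

1264 kg/h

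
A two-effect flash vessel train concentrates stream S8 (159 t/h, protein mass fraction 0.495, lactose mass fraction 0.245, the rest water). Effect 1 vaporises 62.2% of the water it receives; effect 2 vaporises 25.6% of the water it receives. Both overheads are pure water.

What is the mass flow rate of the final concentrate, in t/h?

water in feed = 159×0.260 = 41.34 t/h.
After stage 1: water left = (1−0.622)×41.34 = 15.627; stream total = 133.29 t/h.
After stage 2: water left = (1−0.256)×15.627 = 11.626; final concentrate = 129.29 t/h.

129.3 t/h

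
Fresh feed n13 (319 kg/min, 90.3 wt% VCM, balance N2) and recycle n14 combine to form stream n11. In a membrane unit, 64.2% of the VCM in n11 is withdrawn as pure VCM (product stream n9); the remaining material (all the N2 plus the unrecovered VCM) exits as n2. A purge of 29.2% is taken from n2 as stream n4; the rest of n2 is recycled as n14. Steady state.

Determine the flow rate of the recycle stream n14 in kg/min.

172.8 kg/min

N2 enters only via n13 and leaves only via the purge: 319×0.097 = 0.292×(N2 in n2), and the membrane unit passes all N2, so N2 in n11 = N2 in n2 = 105.97 kg/min.
VCM in n11: m_A = 319×0.903 + (1−0.292)·(1−0.642)·m_A, so m_A = 288.06/0.7465 = 385.86 kg/min.
n2 = (1−0.642)×385.86 + 105.97 = 244.11 kg/min.
Recycle n14 = (1−0.292)×244.11 = 172.83 kg/min.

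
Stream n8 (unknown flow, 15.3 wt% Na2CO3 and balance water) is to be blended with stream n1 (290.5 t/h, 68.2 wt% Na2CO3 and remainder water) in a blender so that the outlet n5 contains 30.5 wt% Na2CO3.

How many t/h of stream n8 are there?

Let n8 be the unknown flow. Total out = 290.5 + n8.
Na2CO3 balance: 198.12 + 0.153·n8 = 0.305·(290.5 + n8)
(0.153 − 0.305)·n8 = 0.305×290.5 − 198.12 = -109.52
n8 = -109.52 / -0.152 = 720.52 t/h

720.5 t/h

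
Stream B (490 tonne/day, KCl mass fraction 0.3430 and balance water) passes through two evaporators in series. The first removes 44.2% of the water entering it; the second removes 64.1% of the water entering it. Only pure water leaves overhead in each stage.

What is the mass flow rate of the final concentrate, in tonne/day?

232.6 tonne/day

water in feed = 490×0.657 = 321.93 tonne/day.
After stage 1: water left = (1−0.442)×321.93 = 179.64; stream total = 347.71 tonne/day.
After stage 2: water left = (1−0.641)×179.64 = 64.49; final concentrate = 232.56 tonne/day.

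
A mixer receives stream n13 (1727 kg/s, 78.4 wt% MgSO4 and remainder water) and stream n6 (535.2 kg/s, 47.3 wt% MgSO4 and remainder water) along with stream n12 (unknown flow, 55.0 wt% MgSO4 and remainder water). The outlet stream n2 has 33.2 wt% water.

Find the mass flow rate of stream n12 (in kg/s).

813.3 kg/s

Let n12 be the unknown flow. Total out = 2262.2 + n12.
water balance: 655.08 + 0.450·n12 = 0.332·(2262.2 + n12)
(0.450 − 0.332)·n12 = 0.332×2262.2 − 655.08 = 95.968
n12 = 95.968 / 0.118 = 813.29 kg/s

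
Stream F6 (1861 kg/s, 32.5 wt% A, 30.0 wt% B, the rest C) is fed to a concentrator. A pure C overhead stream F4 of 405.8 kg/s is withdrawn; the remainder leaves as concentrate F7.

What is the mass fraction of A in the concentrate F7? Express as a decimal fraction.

0.4156

A is not removed: 1861×0.325 = 604.83 kg/s of A enters F7.
Concentrate = 1861 − 405.8 = 1455.2 kg/s.
Mass fraction = 604.83/1455.2 = 0.4156.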